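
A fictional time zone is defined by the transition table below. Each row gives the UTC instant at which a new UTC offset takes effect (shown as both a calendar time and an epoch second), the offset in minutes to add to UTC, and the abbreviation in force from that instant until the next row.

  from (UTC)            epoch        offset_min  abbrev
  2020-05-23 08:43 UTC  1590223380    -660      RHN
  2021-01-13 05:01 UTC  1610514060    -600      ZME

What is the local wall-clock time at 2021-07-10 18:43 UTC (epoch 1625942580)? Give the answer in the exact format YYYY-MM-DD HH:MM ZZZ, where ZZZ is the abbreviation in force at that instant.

2021-07-10 08:43 ZME

Query: 2021-07-10 18:43 UTC
Rule 2/2 (ZME, -10:00): 2021-01-13 05:01 UTC ≤ query < +∞
18·60 + 43 - 600 = 523 min
523 = 0·1440 + 523; 523 = 8·60 + 43 → 08:43, same day
→ 2021-07-10 08:43 ZME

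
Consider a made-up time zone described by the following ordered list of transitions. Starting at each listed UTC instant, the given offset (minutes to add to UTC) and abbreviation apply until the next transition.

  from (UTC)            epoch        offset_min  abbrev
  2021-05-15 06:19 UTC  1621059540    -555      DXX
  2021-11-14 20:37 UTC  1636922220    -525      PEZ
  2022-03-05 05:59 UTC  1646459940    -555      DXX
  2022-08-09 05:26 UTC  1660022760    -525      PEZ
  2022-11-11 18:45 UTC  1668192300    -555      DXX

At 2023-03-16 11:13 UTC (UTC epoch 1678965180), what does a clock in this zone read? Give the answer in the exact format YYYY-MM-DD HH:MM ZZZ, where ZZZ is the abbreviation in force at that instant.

Query: 2023-03-16 11:13 UTC
Rule 5/5 (DXX, -09:15): 2022-11-11 18:45 UTC ≤ query < +∞
11·60 + 13 - 555 = 118 min
118 = 0·1440 + 118; 118 = 1·60 + 58 → 01:58, same day
→ 2023-03-16 01:58 DXX

2023-03-16 01:58 DXX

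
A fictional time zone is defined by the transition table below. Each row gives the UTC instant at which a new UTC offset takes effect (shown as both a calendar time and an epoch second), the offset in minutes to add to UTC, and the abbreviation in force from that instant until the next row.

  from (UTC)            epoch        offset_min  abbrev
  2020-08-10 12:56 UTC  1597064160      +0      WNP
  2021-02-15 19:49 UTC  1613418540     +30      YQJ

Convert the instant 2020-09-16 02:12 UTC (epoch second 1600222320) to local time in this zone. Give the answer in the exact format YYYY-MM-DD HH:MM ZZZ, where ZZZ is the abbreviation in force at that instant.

Query: 2020-09-16 02:12 UTC
Rule 1/2 (WNP, +00:00): 2020-08-10 12:56 UTC ≤ query < 2021-02-15 19:49 UTC
2·60 + 12 + 0 = 132 min
132 = 0·1440 + 132; 132 = 2·60 + 12 → 02:12, same day
→ 2020-09-16 02:12 WNP

2020-09-16 02:12 WNP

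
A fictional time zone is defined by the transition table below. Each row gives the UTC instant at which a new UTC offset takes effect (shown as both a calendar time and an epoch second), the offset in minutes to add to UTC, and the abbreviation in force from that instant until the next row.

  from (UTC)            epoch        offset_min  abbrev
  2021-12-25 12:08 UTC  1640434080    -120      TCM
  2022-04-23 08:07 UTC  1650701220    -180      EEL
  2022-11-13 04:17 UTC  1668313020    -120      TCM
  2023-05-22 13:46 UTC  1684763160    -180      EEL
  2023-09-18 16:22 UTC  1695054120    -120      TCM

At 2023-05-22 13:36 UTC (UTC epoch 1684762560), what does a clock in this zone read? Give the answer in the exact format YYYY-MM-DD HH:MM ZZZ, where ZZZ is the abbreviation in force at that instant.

Query: 2023-05-22 13:36 UTC
Rule 3/5 (TCM, -02:00): 2022-11-13 04:17 UTC ≤ query < 2023-05-22 13:46 UTC
13·60 + 36 - 120 = 696 min
696 = 0·1440 + 696; 696 = 11·60 + 36 → 11:36, same day
→ 2023-05-22 11:36 TCM

2023-05-22 11:36 TCM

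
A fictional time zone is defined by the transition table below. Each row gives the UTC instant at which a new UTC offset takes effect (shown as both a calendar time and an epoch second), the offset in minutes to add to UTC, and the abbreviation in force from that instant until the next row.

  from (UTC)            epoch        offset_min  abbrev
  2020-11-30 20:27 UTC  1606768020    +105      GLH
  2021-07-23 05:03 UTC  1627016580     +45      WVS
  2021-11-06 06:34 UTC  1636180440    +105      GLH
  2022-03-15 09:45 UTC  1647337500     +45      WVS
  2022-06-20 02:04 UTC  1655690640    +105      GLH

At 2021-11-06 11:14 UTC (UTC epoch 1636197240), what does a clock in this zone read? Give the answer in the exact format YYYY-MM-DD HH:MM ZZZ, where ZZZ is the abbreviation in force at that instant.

Query: 2021-11-06 11:14 UTC
Rule 3/5 (GLH, +01:45): 2021-11-06 06:34 UTC ≤ query < 2022-03-15 09:45 UTC
11·60 + 14 + 105 = 779 min
779 = 0·1440 + 779; 779 = 12·60 + 59 → 12:59, same day
→ 2021-11-06 12:59 GLH

2021-11-06 12:59 GLH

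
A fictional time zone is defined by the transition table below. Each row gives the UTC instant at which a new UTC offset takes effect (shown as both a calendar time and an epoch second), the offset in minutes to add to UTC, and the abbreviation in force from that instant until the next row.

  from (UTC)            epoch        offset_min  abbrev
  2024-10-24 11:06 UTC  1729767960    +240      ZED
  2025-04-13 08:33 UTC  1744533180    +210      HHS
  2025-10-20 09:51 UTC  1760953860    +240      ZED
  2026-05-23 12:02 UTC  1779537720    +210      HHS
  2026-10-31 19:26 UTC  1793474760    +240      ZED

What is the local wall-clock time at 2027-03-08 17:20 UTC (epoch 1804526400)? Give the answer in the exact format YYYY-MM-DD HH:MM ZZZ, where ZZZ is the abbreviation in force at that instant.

2027-03-08 21:20 ZED

Query: 2027-03-08 17:20 UTC
Rule 5/5 (ZED, +04:00): 2026-10-31 19:26 UTC ≤ query < +∞
17·60 + 20 + 240 = 1280 min
1280 = 0·1440 + 1280; 1280 = 21·60 + 20 → 21:20, same day
→ 2027-03-08 21:20 ZED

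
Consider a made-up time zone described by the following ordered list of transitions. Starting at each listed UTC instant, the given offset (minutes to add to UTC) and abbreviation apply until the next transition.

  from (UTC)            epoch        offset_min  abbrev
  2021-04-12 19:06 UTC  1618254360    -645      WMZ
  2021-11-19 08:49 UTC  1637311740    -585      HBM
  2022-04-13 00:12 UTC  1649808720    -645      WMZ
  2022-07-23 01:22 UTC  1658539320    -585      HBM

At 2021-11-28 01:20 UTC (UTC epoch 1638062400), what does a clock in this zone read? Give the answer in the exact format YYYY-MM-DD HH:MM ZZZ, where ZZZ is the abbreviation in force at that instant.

Query: 2021-11-28 01:20 UTC
Rule 2/4 (HBM, -09:45): 2021-11-19 08:49 UTC ≤ query < 2022-04-13 00:12 UTC
1·60 + 20 - 585 = -505 min
-505 = -1·1440 + 935; 935 = 15·60 + 35 → 15:35, 2021-11-28 - 1 day = 2021-11-27
→ 2021-11-27 15:35 HBM

2021-11-27 15:35 HBM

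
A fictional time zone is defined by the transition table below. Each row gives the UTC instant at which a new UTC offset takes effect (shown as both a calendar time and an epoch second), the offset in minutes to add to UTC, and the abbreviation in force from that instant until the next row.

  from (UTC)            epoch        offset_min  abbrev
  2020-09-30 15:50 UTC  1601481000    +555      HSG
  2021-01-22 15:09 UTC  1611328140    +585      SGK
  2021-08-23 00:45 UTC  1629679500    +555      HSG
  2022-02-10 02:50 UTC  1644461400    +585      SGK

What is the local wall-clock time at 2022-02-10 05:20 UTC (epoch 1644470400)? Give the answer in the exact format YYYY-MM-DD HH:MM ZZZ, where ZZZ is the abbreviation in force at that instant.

2022-02-10 15:05 SGK

Query: 2022-02-10 05:20 UTC
Rule 4/4 (SGK, +09:45): 2022-02-10 02:50 UTC ≤ query < +∞
5·60 + 20 + 585 = 905 min
905 = 0·1440 + 905; 905 = 15·60 + 5 → 15:05, same day
→ 2022-02-10 15:05 SGK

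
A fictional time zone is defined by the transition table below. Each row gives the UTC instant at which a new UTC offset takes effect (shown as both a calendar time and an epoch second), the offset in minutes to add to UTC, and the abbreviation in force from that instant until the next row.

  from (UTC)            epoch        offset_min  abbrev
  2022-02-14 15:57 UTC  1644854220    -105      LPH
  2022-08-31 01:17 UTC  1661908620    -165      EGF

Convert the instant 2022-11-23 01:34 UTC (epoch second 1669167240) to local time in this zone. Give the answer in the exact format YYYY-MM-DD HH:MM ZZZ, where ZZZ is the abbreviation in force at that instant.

2022-11-22 22:49 EGF

Query: 2022-11-23 01:34 UTC
Rule 2/2 (EGF, -02:45): 2022-08-31 01:17 UTC ≤ query < +∞
1·60 + 34 - 165 = -71 min
-71 = -1·1440 + 1369; 1369 = 22·60 + 49 → 22:49, 2022-11-23 - 1 day = 2022-11-22
→ 2022-11-22 22:49 EGF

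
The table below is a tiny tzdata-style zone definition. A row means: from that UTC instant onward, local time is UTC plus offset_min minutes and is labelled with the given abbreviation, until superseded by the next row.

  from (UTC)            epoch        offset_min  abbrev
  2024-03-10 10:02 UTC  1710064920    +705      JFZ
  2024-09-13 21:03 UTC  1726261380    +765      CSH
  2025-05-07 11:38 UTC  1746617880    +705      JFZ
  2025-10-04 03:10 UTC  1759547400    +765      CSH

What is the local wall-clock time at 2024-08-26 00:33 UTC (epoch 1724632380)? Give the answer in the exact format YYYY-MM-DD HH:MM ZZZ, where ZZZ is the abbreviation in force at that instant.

Query: 2024-08-26 00:33 UTC
Rule 1/4 (JFZ, +11:45): 2024-03-10 10:02 UTC ≤ query < 2024-09-13 21:03 UTC
0·60 + 33 + 705 = 738 min
738 = 0·1440 + 738; 738 = 12·60 + 18 → 12:18, same day
→ 2024-08-26 12:18 JFZ

2024-08-26 12:18 JFZ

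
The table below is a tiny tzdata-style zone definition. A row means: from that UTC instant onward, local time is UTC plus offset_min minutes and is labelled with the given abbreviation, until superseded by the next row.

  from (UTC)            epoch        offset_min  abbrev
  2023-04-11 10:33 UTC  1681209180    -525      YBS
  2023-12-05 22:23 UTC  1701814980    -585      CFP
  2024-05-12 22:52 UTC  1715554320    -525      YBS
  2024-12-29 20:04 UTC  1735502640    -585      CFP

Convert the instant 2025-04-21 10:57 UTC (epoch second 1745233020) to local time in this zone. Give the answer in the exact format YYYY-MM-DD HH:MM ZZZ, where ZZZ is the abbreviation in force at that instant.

2025-04-21 01:12 CFP

Query: 2025-04-21 10:57 UTC
Rule 4/4 (CFP, -09:45): 2024-12-29 20:04 UTC ≤ query < +∞
10·60 + 57 - 585 = 72 min
72 = 0·1440 + 72; 72 = 1·60 + 12 → 01:12, same day
→ 2025-04-21 01:12 CFP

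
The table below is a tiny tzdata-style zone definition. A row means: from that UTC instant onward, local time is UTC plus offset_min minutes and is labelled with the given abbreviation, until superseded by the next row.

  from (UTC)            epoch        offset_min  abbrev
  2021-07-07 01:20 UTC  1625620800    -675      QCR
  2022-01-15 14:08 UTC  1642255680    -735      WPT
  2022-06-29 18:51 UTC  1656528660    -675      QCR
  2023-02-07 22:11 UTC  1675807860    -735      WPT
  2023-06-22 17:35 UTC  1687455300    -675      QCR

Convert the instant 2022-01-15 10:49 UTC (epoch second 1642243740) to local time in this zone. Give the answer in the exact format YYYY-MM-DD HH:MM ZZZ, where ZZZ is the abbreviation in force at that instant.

2022-01-14 23:34 QCR

Query: 2022-01-15 10:49 UTC
Rule 1/5 (QCR, -11:15): 2021-07-07 01:20 UTC ≤ query < 2022-01-15 14:08 UTC
10·60 + 49 - 675 = -26 min
-26 = -1·1440 + 1414; 1414 = 23·60 + 34 → 23:34, 2022-01-15 - 1 day = 2022-01-14
→ 2022-01-14 23:34 QCR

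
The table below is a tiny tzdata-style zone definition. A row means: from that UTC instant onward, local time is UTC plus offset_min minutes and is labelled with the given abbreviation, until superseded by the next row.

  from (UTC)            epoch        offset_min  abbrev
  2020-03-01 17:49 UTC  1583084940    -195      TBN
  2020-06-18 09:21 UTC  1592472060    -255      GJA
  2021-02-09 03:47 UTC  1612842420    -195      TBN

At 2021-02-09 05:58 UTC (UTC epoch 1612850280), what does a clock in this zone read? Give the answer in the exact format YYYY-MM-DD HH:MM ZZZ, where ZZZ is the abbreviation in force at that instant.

2021-02-09 02:43 TBN

Query: 2021-02-09 05:58 UTC
Rule 3/3 (TBN, -03:15): 2021-02-09 03:47 UTC ≤ query < +∞
5·60 + 58 - 195 = 163 min
163 = 0·1440 + 163; 163 = 2·60 + 43 → 02:43, same day
→ 2021-02-09 02:43 TBN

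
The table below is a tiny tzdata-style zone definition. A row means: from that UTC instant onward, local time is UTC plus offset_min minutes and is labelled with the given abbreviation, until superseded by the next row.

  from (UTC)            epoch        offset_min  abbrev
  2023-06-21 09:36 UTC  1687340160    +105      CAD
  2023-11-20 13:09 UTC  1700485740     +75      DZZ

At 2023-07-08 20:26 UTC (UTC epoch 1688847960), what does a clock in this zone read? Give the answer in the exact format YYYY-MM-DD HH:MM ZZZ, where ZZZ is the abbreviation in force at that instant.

Query: 2023-07-08 20:26 UTC
Rule 1/2 (CAD, +01:45): 2023-06-21 09:36 UTC ≤ query < 2023-11-20 13:09 UTC
20·60 + 26 + 105 = 1331 min
1331 = 0·1440 + 1331; 1331 = 22·60 + 11 → 22:11, same day
→ 2023-07-08 22:11 CAD

2023-07-08 22:11 CAD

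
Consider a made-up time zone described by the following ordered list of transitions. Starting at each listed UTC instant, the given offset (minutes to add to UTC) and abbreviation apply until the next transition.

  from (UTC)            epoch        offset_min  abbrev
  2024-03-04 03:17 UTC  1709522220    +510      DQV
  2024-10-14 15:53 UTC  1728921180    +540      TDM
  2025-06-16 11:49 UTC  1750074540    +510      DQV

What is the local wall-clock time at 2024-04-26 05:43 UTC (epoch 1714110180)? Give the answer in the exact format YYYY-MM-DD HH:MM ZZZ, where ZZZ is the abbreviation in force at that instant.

2024-04-26 14:13 DQV

Query: 2024-04-26 05:43 UTC
Rule 1/3 (DQV, +08:30): 2024-03-04 03:17 UTC ≤ query < 2024-10-14 15:53 UTC
5·60 + 43 + 510 = 853 min
853 = 0·1440 + 853; 853 = 14·60 + 13 → 14:13, same day
→ 2024-04-26 14:13 DQV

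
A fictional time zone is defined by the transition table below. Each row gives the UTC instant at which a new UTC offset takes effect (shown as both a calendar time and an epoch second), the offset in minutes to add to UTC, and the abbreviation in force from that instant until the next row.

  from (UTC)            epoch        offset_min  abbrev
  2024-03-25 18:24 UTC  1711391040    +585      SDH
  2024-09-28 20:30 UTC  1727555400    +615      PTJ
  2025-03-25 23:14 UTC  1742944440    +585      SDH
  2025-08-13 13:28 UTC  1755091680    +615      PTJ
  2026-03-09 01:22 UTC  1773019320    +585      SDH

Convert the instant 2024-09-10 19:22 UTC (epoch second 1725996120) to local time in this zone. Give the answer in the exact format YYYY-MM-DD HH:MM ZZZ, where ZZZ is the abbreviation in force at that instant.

Query: 2024-09-10 19:22 UTC
Rule 1/5 (SDH, +09:45): 2024-03-25 18:24 UTC ≤ query < 2024-09-28 20:30 UTC
19·60 + 22 + 585 = 1747 min
1747 = 1·1440 + 307; 307 = 5·60 + 7 → 05:07, 2024-09-10 + 1 day = 2024-09-11
→ 2024-09-11 05:07 SDH

2024-09-11 05:07 SDH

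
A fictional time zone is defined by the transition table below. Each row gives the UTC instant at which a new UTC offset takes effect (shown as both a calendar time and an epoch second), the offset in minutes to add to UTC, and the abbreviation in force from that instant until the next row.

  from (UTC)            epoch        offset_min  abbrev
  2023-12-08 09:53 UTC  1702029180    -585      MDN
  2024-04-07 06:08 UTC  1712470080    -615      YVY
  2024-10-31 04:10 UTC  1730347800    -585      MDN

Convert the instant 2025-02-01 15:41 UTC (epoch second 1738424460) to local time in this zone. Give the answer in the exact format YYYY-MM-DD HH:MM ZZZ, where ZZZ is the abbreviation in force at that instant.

Query: 2025-02-01 15:41 UTC
Rule 3/3 (MDN, -09:45): 2024-10-31 04:10 UTC ≤ query < +∞
15·60 + 41 - 585 = 356 min
356 = 0·1440 + 356; 356 = 5·60 + 56 → 05:56, same day
→ 2025-02-01 05:56 MDN

2025-02-01 05:56 MDN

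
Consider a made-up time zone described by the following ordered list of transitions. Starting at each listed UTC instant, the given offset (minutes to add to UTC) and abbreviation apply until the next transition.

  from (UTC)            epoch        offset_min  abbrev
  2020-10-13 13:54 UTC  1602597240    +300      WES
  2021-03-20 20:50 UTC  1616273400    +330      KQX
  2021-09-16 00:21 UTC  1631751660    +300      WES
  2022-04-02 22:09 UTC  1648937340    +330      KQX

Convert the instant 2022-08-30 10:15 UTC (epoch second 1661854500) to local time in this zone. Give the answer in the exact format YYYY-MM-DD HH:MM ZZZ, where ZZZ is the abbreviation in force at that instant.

2022-08-30 15:45 KQX

Query: 2022-08-30 10:15 UTC
Rule 4/4 (KQX, +05:30): 2022-04-02 22:09 UTC ≤ query < +∞
10·60 + 15 + 330 = 945 min
945 = 0·1440 + 945; 945 = 15·60 + 45 → 15:45, same day
→ 2022-08-30 15:45 KQX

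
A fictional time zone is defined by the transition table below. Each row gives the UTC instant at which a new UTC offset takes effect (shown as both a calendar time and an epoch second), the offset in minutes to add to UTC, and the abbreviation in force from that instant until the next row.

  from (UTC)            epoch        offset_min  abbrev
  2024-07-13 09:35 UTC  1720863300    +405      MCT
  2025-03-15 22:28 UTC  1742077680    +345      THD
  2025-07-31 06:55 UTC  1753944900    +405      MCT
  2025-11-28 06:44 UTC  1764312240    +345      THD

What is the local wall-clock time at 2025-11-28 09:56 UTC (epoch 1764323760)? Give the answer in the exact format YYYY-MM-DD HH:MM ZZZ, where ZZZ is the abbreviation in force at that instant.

Query: 2025-11-28 09:56 UTC
Rule 4/4 (THD, +05:45): 2025-11-28 06:44 UTC ≤ query < +∞
9·60 + 56 + 345 = 941 min
941 = 0·1440 + 941; 941 = 15·60 + 41 → 15:41, same day
→ 2025-11-28 15:41 THD

2025-11-28 15:41 THD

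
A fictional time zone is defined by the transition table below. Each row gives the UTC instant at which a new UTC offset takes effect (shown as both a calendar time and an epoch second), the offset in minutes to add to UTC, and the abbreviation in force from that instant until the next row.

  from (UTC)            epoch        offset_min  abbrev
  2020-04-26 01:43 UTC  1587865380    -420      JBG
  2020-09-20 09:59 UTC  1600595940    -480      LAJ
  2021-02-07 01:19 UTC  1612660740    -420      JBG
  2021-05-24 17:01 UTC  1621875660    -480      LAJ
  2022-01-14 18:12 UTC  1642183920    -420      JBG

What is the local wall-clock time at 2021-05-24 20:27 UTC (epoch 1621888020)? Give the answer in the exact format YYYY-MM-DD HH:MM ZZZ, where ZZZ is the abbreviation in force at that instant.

Query: 2021-05-24 20:27 UTC
Rule 4/5 (LAJ, -08:00): 2021-05-24 17:01 UTC ≤ query < 2022-01-14 18:12 UTC
20·60 + 27 - 480 = 747 min
747 = 0·1440 + 747; 747 = 12·60 + 27 → 12:27, same day
→ 2021-05-24 12:27 LAJ

2021-05-24 12:27 LAJ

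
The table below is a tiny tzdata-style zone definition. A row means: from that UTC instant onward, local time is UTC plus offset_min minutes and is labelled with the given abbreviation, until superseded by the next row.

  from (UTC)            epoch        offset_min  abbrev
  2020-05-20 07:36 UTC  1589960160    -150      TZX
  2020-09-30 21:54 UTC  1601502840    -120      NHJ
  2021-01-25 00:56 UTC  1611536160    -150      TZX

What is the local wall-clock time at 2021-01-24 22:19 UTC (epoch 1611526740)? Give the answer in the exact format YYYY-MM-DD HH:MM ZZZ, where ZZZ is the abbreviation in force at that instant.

2021-01-24 20:19 NHJ

Query: 2021-01-24 22:19 UTC
Rule 2/3 (NHJ, -02:00): 2020-09-30 21:54 UTC ≤ query < 2021-01-25 00:56 UTC
22·60 + 19 - 120 = 1219 min
1219 = 0·1440 + 1219; 1219 = 20·60 + 19 → 20:19, same day
→ 2021-01-24 20:19 NHJ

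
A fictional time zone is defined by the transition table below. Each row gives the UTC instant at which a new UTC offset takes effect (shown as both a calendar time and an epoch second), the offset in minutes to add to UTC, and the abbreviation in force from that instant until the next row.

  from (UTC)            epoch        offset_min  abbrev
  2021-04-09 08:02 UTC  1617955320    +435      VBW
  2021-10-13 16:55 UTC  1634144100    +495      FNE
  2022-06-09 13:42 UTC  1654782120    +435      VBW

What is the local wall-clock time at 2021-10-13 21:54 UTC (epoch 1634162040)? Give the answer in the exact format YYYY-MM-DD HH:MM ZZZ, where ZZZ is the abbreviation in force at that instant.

Query: 2021-10-13 21:54 UTC
Rule 2/3 (FNE, +08:15): 2021-10-13 16:55 UTC ≤ query < 2022-06-09 13:42 UTC
21·60 + 54 + 495 = 1809 min
1809 = 1·1440 + 369; 369 = 6·60 + 9 → 06:09, 2021-10-13 + 1 day = 2021-10-14
→ 2021-10-14 06:09 FNE

2021-10-14 06:09 FNE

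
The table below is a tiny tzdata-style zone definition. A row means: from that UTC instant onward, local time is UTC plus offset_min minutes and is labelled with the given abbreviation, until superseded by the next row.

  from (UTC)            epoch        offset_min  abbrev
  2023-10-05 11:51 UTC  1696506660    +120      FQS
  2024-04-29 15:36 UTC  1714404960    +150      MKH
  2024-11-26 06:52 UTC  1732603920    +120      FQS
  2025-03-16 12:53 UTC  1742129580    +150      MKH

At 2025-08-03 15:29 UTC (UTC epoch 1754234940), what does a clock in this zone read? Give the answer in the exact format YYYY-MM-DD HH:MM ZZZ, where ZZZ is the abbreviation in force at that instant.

Query: 2025-08-03 15:29 UTC
Rule 4/4 (MKH, +02:30): 2025-03-16 12:53 UTC ≤ query < +∞
15·60 + 29 + 150 = 1079 min
1079 = 0·1440 + 1079; 1079 = 17·60 + 59 → 17:59, same day
→ 2025-08-03 17:59 MKH

2025-08-03 17:59 MKH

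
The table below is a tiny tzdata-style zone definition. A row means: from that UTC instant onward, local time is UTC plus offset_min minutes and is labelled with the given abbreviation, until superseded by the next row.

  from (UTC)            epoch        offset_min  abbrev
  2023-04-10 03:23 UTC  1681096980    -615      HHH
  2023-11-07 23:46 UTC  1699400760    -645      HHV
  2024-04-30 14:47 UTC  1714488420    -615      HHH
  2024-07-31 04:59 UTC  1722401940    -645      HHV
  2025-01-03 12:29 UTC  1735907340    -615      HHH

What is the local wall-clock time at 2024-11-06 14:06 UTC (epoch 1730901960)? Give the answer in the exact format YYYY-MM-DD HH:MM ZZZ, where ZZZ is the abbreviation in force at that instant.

Query: 2024-11-06 14:06 UTC
Rule 4/5 (HHV, -10:45): 2024-07-31 04:59 UTC ≤ query < 2025-01-03 12:29 UTC
14·60 + 6 - 645 = 201 min
201 = 0·1440 + 201; 201 = 3·60 + 21 → 03:21, same day
→ 2024-11-06 03:21 HHV

2024-11-06 03:21 HHV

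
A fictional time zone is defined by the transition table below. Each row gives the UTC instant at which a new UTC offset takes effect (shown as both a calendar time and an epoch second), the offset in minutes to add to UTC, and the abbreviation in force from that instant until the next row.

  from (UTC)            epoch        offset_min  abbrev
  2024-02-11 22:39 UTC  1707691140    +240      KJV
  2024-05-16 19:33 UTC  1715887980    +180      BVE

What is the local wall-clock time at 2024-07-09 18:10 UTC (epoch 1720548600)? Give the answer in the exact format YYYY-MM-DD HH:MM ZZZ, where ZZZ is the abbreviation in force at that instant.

Query: 2024-07-09 18:10 UTC
Rule 2/2 (BVE, +03:00): 2024-05-16 19:33 UTC ≤ query < +∞
18·60 + 10 + 180 = 1270 min
1270 = 0·1440 + 1270; 1270 = 21·60 + 10 → 21:10, same day
→ 2024-07-09 21:10 BVE

2024-07-09 21:10 BVE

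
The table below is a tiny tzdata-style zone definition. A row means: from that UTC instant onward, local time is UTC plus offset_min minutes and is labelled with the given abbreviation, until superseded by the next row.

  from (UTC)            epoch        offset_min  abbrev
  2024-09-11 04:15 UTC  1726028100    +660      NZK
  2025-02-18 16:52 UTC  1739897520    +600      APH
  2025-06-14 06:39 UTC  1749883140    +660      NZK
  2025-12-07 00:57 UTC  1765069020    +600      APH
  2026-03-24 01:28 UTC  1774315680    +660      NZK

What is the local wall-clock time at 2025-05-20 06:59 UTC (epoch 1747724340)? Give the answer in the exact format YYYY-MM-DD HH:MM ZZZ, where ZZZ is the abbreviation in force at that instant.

Query: 2025-05-20 06:59 UTC
Rule 2/5 (APH, +10:00): 2025-02-18 16:52 UTC ≤ query < 2025-06-14 06:39 UTC
6·60 + 59 + 600 = 1019 min
1019 = 0·1440 + 1019; 1019 = 16·60 + 59 → 16:59, same day
→ 2025-05-20 16:59 APH

2025-05-20 16:59 APH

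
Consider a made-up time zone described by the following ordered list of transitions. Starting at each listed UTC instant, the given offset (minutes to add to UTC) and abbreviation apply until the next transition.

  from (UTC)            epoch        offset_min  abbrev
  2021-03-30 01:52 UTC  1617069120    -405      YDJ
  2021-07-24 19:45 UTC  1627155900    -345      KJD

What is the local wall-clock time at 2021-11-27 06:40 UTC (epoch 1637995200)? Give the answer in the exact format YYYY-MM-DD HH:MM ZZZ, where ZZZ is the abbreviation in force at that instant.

2021-11-27 00:55 KJD

Query: 2021-11-27 06:40 UTC
Rule 2/2 (KJD, -05:45): 2021-07-24 19:45 UTC ≤ query < +∞
6·60 + 40 - 345 = 55 min
55 = 0·1440 + 55; 55 = 0·60 + 55 → 00:55, same day
→ 2021-11-27 00:55 KJD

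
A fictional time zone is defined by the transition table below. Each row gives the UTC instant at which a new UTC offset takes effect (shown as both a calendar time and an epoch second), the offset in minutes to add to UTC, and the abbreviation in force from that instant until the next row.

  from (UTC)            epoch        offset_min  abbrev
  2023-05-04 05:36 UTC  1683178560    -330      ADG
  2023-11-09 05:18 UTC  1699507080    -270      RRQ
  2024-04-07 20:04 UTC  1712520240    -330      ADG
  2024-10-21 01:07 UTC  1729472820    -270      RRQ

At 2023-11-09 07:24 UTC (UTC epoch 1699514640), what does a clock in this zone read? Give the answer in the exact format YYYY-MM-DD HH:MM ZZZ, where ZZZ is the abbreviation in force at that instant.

Query: 2023-11-09 07:24 UTC
Rule 2/4 (RRQ, -04:30): 2023-11-09 05:18 UTC ≤ query < 2024-04-07 20:04 UTC
7·60 + 24 - 270 = 174 min
174 = 0·1440 + 174; 174 = 2·60 + 54 → 02:54, same day
→ 2023-11-09 02:54 RRQ

2023-11-09 02:54 RRQ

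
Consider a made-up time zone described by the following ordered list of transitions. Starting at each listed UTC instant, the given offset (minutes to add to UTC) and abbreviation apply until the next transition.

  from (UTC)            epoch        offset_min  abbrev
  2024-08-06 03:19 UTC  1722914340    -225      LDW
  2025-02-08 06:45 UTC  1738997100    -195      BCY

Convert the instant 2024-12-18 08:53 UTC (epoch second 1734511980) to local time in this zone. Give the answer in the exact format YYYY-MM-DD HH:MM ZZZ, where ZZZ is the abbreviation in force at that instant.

Query: 2024-12-18 08:53 UTC
Rule 1/2 (LDW, -03:45): 2024-08-06 03:19 UTC ≤ query < 2025-02-08 06:45 UTC
8·60 + 53 - 225 = 308 min
308 = 0·1440 + 308; 308 = 5·60 + 8 → 05:08, same day
→ 2024-12-18 05:08 LDW

2024-12-18 05:08 LDW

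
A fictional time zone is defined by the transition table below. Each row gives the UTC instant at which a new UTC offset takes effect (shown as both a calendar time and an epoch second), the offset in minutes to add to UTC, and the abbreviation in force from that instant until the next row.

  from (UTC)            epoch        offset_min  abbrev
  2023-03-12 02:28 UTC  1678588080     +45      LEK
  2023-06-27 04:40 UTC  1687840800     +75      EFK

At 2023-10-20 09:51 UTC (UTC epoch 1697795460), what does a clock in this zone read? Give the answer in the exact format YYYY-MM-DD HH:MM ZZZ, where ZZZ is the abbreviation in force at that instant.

Query: 2023-10-20 09:51 UTC
Rule 2/2 (EFK, +01:15): 2023-06-27 04:40 UTC ≤ query < +∞
9·60 + 51 + 75 = 666 min
666 = 0·1440 + 666; 666 = 11·60 + 6 → 11:06, same day
→ 2023-10-20 11:06 EFK

2023-10-20 11:06 EFK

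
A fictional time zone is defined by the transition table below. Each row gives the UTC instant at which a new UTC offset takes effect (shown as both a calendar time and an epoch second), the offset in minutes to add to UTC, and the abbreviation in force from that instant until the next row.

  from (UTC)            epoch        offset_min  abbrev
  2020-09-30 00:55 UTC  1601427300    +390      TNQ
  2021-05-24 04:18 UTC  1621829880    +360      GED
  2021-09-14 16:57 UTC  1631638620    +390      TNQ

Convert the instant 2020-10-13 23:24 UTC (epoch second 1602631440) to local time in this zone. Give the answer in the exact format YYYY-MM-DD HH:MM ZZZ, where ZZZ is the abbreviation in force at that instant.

2020-10-14 05:54 TNQ

Query: 2020-10-13 23:24 UTC
Rule 1/3 (TNQ, +06:30): 2020-09-30 00:55 UTC ≤ query < 2021-05-24 04:18 UTC
23·60 + 24 + 390 = 1794 min
1794 = 1·1440 + 354; 354 = 5·60 + 54 → 05:54, 2020-10-13 + 1 day = 2020-10-14
→ 2020-10-14 05:54 TNQ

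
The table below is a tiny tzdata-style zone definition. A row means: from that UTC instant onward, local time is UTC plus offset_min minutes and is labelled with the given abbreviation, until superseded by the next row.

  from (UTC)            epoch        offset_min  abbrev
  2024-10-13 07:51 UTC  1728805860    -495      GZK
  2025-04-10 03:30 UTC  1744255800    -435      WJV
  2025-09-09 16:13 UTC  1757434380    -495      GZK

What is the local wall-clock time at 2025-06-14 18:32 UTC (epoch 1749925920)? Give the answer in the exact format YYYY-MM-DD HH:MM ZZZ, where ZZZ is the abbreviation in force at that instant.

2025-06-14 11:17 WJV

Query: 2025-06-14 18:32 UTC
Rule 2/3 (WJV, -07:15): 2025-04-10 03:30 UTC ≤ query < 2025-09-09 16:13 UTC
18·60 + 32 - 435 = 677 min
677 = 0·1440 + 677; 677 = 11·60 + 17 → 11:17, same day
→ 2025-06-14 11:17 WJV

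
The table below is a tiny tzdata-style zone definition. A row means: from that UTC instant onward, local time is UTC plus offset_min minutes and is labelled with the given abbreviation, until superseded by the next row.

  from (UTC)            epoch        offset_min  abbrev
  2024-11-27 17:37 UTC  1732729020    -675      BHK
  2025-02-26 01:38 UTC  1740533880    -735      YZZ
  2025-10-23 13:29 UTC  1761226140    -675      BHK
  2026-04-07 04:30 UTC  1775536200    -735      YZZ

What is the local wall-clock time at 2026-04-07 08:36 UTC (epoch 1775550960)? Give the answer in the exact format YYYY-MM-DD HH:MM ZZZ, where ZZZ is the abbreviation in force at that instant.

2026-04-06 20:21 YZZ

Query: 2026-04-07 08:36 UTC
Rule 4/4 (YZZ, -12:15): 2026-04-07 04:30 UTC ≤ query < +∞
8·60 + 36 - 735 = -219 min
-219 = -1·1440 + 1221; 1221 = 20·60 + 21 → 20:21, 2026-04-07 - 1 day = 2026-04-06
→ 2026-04-06 20:21 YZZ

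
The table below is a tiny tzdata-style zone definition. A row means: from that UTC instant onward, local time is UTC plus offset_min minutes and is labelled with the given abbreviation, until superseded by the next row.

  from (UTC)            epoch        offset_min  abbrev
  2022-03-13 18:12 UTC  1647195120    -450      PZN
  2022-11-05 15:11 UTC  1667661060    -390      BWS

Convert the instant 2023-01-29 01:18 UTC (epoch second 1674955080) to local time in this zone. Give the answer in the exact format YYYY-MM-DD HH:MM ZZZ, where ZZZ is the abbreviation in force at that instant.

2023-01-28 18:48 BWS

Query: 2023-01-29 01:18 UTC
Rule 2/2 (BWS, -06:30): 2022-11-05 15:11 UTC ≤ query < +∞
1·60 + 18 - 390 = -312 min
-312 = -1·1440 + 1128; 1128 = 18·60 + 48 → 18:48, 2023-01-29 - 1 day = 2023-01-28
→ 2023-01-28 18:48 BWS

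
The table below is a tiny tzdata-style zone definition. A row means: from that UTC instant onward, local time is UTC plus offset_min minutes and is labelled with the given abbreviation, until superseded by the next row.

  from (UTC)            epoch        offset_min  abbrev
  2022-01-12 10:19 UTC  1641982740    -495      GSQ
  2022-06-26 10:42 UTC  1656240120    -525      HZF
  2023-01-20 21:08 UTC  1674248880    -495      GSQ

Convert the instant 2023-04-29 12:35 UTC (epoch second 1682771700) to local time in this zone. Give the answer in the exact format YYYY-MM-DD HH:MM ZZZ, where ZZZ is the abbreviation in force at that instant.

2023-04-29 04:20 GSQ

Query: 2023-04-29 12:35 UTC
Rule 3/3 (GSQ, -08:15): 2023-01-20 21:08 UTC ≤ query < +∞
12·60 + 35 - 495 = 260 min
260 = 0·1440 + 260; 260 = 4·60 + 20 → 04:20, same day
→ 2023-04-29 04:20 GSQ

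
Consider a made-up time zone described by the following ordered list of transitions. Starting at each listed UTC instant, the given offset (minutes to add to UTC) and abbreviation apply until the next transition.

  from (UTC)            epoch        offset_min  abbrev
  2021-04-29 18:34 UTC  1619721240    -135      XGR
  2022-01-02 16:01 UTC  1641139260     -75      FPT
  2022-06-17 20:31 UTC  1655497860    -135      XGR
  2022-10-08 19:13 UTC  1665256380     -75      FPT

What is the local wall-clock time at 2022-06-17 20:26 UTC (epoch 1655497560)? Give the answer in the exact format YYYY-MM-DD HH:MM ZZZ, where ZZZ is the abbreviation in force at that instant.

Query: 2022-06-17 20:26 UTC
Rule 2/4 (FPT, -01:15): 2022-01-02 16:01 UTC ≤ query < 2022-06-17 20:31 UTC
20·60 + 26 - 75 = 1151 min
1151 = 0·1440 + 1151; 1151 = 19·60 + 11 → 19:11, same day
→ 2022-06-17 19:11 FPT

2022-06-17 19:11 FPT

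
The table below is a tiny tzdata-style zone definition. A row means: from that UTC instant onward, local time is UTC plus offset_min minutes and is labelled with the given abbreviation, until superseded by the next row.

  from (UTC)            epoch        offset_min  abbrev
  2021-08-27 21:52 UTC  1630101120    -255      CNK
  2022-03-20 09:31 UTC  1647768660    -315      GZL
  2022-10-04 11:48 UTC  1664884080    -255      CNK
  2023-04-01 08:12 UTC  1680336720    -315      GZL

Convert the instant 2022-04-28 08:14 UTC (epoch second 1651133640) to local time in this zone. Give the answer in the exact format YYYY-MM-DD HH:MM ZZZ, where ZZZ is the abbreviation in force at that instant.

Query: 2022-04-28 08:14 UTC
Rule 2/4 (GZL, -05:15): 2022-03-20 09:31 UTC ≤ query < 2022-10-04 11:48 UTC
8·60 + 14 - 315 = 179 min
179 = 0·1440 + 179; 179 = 2·60 + 59 → 02:59, same day
→ 2022-04-28 02:59 GZL

2022-04-28 02:59 GZL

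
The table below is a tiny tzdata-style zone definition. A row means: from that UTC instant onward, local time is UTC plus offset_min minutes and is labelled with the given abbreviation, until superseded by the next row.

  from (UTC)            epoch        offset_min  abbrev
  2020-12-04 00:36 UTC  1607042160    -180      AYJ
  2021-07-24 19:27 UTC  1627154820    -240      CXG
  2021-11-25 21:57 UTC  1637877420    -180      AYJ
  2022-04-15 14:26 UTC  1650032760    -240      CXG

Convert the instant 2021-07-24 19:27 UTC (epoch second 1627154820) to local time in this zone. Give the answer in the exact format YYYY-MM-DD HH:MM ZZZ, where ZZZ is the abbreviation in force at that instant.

Query: 2021-07-24 19:27 UTC
Rule 2/4 (CXG, -04:00): 2021-07-24 19:27 UTC ≤ query < 2021-11-25 21:57 UTC
19·60 + 27 - 240 = 927 min
927 = 0·1440 + 927; 927 = 15·60 + 27 → 15:27, same day
→ 2021-07-24 15:27 CXG

2021-07-24 15:27 CXG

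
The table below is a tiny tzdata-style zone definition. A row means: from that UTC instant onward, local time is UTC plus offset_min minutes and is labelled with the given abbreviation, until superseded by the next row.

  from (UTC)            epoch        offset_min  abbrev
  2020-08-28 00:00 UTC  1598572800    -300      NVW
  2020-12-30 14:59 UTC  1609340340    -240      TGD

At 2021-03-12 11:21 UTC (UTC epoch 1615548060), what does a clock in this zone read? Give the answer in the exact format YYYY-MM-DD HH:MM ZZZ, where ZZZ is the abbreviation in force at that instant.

Query: 2021-03-12 11:21 UTC
Rule 2/2 (TGD, -04:00): 2020-12-30 14:59 UTC ≤ query < +∞
11·60 + 21 - 240 = 441 min
441 = 0·1440 + 441; 441 = 7·60 + 21 → 07:21, same day
→ 2021-03-12 07:21 TGD

2021-03-12 07:21 TGD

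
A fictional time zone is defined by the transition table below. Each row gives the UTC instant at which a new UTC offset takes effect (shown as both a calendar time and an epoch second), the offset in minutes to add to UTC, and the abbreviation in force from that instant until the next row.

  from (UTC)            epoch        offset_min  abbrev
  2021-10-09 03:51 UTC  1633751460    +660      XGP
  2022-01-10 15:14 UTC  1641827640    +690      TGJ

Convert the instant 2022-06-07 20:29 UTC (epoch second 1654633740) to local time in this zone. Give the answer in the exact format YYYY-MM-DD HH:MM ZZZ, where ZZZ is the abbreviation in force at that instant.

2022-06-08 07:59 TGJ

Query: 2022-06-07 20:29 UTC
Rule 2/2 (TGJ, +11:30): 2022-01-10 15:14 UTC ≤ query < +∞
20·60 + 29 + 690 = 1919 min
1919 = 1·1440 + 479; 479 = 7·60 + 59 → 07:59, 2022-06-07 + 1 day = 2022-06-08
→ 2022-06-08 07:59 TGJ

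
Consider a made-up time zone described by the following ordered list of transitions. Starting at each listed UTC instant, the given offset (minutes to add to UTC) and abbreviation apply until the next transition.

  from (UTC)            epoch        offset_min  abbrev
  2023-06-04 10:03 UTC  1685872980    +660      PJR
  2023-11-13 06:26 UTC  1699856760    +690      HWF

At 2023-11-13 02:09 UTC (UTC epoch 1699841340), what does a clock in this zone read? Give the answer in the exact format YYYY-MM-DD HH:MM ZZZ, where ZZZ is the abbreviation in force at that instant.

2023-11-13 13:09 PJR

Query: 2023-11-13 02:09 UTC
Rule 1/2 (PJR, +11:00): 2023-06-04 10:03 UTC ≤ query < 2023-11-13 06:26 UTC
2·60 + 9 + 660 = 789 min
789 = 0·1440 + 789; 789 = 13·60 + 9 → 13:09, same day
→ 2023-11-13 13:09 PJR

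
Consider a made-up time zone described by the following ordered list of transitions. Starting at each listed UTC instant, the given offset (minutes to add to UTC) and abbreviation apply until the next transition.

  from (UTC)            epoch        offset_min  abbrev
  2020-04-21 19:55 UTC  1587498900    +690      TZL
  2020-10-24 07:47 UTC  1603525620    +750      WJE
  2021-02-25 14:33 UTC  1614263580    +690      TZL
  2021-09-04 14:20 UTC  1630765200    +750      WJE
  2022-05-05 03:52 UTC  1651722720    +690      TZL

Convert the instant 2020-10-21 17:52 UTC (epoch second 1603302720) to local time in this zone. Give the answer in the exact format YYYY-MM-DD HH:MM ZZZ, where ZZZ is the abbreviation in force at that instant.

2020-10-22 05:22 TZL

Query: 2020-10-21 17:52 UTC
Rule 1/5 (TZL, +11:30): 2020-04-21 19:55 UTC ≤ query < 2020-10-24 07:47 UTC
17·60 + 52 + 690 = 1762 min
1762 = 1·1440 + 322; 322 = 5·60 + 22 → 05:22, 2020-10-21 + 1 day = 2020-10-22
→ 2020-10-22 05:22 TZL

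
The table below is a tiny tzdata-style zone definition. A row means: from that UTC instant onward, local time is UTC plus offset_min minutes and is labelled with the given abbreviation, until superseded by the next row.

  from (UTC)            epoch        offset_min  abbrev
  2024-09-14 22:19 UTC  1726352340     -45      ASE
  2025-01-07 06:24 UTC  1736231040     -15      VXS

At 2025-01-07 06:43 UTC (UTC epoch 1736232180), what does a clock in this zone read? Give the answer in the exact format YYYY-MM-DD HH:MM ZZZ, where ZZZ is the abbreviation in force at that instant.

Query: 2025-01-07 06:43 UTC
Rule 2/2 (VXS, -00:15): 2025-01-07 06:24 UTC ≤ query < +∞
6·60 + 43 - 15 = 388 min
388 = 0·1440 + 388; 388 = 6·60 + 28 → 06:28, same day
→ 2025-01-07 06:28 VXS

2025-01-07 06:28 VXS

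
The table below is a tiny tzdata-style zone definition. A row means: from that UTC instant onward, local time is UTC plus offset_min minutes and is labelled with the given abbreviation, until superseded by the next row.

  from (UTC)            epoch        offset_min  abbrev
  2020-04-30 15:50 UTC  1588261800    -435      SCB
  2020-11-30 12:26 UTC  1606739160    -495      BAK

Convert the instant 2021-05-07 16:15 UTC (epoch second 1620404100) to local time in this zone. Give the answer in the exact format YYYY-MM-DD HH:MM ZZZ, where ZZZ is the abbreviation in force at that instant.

Query: 2021-05-07 16:15 UTC
Rule 2/2 (BAK, -08:15): 2020-11-30 12:26 UTC ≤ query < +∞
16·60 + 15 - 495 = 480 min
480 = 0·1440 + 480; 480 = 8·60 + 0 → 08:00, same day
→ 2021-05-07 08:00 BAK

2021-05-07 08:00 BAK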